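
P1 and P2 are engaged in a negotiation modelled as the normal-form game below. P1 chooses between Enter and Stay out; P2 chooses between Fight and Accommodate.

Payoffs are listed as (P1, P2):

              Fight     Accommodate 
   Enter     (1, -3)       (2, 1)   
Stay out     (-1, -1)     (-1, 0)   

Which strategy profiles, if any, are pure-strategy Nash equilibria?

(Enter, Accommodate)

(Enter, Fight): P2 prefers Accommodate (1 > -3) — not an equilibrium.
(Enter, Accommodate): P1 gets 2 ≥ -1 from Stay out, and P2 gets 1 ≥ -3 from Fight — Nash equilibrium.
(Stay out, Fight): P1 prefers Enter (1 > -1); P2 prefers Accommodate (0 > -1) — not an equilibrium.
(Stay out, Accommodate): P1 prefers Enter (2 > -1) — not an equilibrium.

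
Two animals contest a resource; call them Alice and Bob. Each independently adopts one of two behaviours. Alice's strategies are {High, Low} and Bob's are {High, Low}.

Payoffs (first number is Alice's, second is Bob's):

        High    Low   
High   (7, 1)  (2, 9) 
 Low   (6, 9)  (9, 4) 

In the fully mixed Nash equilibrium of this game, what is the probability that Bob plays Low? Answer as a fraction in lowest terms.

Let y be the probability that Bob plays High. In a completely mixed equilibrium, Alice must be indifferent between High and Low.
Alice's expected payoff from High is 7y + 2(1−y); from Low it is 6y + 9(1−y).
Setting these equal: 5y + 2 = −3y + 9, so y = 7/8.
Therefore Bob plays Low with probability 1 − 7/8 = 1/8.

1/8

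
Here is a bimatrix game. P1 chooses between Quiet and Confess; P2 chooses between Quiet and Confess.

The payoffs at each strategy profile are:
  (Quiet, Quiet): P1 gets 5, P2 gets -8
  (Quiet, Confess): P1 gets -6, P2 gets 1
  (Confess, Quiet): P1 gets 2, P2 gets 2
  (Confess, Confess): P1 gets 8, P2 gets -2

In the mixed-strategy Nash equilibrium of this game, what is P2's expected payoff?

First find x, the probability P1 plays Quiet, from P2's indifference between Quiet and Confess: −8x + 2(1−x) = x − 2(1−x), giving x = 4/13.
Since P2 is indifferent in equilibrium, P2's expected payoff equals the payoff from either column against (4/13, 9/13). Using Quiet: −8(4/13) + 2(9/13) = -14/13.

-14/13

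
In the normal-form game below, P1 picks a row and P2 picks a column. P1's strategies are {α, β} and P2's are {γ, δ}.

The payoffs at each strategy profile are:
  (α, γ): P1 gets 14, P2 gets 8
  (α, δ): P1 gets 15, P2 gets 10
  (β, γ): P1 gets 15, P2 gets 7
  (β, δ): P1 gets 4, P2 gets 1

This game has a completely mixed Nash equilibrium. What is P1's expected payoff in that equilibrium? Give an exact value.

169/12

First find y, the probability P2 plays γ, from P1's indifference between α and β: 14y + 15(1−y) = 15y + 4(1−y), giving y = 11/12.
Since P1 is indifferent in equilibrium, P1's expected payoff equals the payoff from either row against (11/12, 1/12). Using α: 14(11/12) + 15(1/12) = 169/12.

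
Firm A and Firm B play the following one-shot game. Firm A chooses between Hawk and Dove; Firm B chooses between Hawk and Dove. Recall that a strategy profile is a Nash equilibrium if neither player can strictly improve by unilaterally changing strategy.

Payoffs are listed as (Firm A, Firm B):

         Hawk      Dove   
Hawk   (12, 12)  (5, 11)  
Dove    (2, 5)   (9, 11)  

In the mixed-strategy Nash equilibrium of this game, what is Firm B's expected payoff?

11

First find p, the probability Firm A plays Hawk, from Firm B's indifference between Hawk and Dove: 12p + 5(1−p) = 11p + 11(1−p), giving p = 6/7.
Since Firm B is indifferent in equilibrium, Firm B's expected payoff equals the payoff from either column against (6/7, 1/7). Using Hawk: 12(6/7) + 5(1/7) = 11.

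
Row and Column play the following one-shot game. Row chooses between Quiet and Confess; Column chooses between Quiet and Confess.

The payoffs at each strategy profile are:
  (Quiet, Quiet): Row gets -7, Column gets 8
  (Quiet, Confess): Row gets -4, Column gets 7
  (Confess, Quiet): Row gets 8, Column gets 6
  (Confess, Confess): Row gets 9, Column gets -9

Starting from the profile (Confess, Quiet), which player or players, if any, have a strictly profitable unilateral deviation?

Row at (Confess, Quiet) earns 8; deviating to Quiet yields -7 — not better.
Column earns 6; deviating to Confess yields -9 — not better.
Neither player can strictly improve; the profile is a Nash equilibrium.

Neither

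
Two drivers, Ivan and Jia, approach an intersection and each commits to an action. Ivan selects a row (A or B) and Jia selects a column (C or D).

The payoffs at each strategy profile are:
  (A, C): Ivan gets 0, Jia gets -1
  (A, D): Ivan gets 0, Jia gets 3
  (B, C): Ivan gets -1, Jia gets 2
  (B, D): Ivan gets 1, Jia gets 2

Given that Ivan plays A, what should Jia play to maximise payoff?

Against A, Jia earns -1 from C and 3 from D.
So D is the best response.

D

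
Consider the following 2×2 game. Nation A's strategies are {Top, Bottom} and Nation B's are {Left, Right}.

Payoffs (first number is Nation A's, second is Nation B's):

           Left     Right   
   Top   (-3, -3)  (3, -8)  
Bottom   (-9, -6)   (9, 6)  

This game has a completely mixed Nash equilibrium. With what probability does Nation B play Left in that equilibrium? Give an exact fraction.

1/2

Let q be the probability that Nation B plays Left. In a completely mixed equilibrium, Nation A must be indifferent between Top and Bottom.
Nation A's expected payoff from Top is −3q + 3(1−q); from Bottom it is −9q + 9(1−q).
Setting these equal: −6q + 3 = −18q + 9, so q = 1/2.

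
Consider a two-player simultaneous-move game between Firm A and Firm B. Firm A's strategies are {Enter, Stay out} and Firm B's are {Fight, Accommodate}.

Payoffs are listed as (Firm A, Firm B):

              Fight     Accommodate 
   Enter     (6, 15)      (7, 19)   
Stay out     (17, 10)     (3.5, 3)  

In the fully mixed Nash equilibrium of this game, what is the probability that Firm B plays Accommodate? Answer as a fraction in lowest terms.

Let q be the probability that Firm B plays Fight. In a completely mixed equilibrium, Firm A must be indifferent between Enter and Stay out.
Firm A's expected payoff from Enter is 6q + 7(1−q); from Stay out it is 17q + 3.5(1−q).
Setting these equal: −q + 7 = 13.5q + 3.5, so q = 7/29.
Therefore Firm B plays Accommodate with probability 1 − 7/29 = 22/29.

22/29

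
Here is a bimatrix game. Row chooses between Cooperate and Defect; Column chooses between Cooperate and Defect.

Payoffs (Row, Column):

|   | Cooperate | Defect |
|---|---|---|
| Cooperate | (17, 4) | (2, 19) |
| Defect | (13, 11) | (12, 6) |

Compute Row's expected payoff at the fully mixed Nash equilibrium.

89/7

First find q, the probability Column plays Cooperate, from Row's indifference between Cooperate and Defect: 17q + 2(1−q) = 13q + 12(1−q), giving q = 5/7.
Since Row is indifferent in equilibrium, Row's expected payoff equals the payoff from either row against (5/7, 2/7). Using Cooperate: 17(5/7) + 2(2/7) = 89/7.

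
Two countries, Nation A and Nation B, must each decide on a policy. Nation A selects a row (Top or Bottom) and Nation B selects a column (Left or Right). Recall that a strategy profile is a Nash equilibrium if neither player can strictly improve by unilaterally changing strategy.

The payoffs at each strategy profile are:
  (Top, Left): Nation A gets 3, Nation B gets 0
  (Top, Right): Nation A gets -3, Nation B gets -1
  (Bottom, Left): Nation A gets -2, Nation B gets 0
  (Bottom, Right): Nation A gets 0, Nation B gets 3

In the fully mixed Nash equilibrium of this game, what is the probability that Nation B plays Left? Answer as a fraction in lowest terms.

Let c be the probability that Nation B plays Left. In a completely mixed equilibrium, Nation A must be indifferent between Top and Bottom.
Nation A's expected payoff from Top is 3c − 3(1−c); from Bottom it is −2c.
Setting these equal: 6c − 3 = −2c, so c = 3/8.

3/8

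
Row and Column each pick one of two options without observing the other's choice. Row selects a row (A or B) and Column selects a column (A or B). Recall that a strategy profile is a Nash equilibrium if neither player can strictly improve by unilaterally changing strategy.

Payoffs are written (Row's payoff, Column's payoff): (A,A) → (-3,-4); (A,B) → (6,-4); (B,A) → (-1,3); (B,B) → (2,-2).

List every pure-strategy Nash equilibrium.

(A, A): Row prefers B (-1 > -3) — not an equilibrium.
(A, B): Row gets 6 ≥ 2 from B, and Column gets -4 ≥ -4 from A — Nash equilibrium.
(B, A): Row gets -1 ≥ -3 from A, and Column gets 3 ≥ -2 from B — Nash equilibrium.
(B, B): Row prefers A (6 > 2); Column prefers A (3 > -2) — not an equilibrium.

(A, B) and (B, A)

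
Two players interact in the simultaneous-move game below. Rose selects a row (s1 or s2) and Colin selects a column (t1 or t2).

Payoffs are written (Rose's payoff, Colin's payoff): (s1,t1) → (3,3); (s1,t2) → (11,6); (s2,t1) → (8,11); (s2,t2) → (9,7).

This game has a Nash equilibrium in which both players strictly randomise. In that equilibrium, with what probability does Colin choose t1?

Let q be the probability that Colin plays t1. In a completely mixed equilibrium, Rose must be indifferent between s1 and s2.
Rose's expected payoff from s1 is 3q + 11(1−q); from s2 it is 8q + 9(1−q).
Setting these equal: −8q + 11 = −q + 9, so q = 2/7.

2/7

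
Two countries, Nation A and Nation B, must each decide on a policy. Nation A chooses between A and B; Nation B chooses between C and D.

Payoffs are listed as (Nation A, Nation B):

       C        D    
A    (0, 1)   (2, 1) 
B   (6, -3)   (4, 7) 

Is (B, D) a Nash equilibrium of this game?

At (B, D), Nation A earns 4; switching to A would give 2, so Nation A has no profitable deviation.
Nation B earns 7; switching to C would give -3, so Nation B has no profitable deviation.
Neither player can gain by a unilateral deviation, so this profile is a Nash equilibrium.

Yes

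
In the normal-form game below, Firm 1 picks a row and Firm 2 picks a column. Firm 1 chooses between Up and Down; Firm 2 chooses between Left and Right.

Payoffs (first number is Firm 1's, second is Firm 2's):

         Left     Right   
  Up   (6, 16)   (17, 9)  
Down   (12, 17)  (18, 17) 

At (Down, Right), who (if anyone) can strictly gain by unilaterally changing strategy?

Firm 1 at (Down, Right) earns 18; deviating to Up yields 17 — not better.
Firm 2 earns 17; deviating to Left yields 17 — not better.
Neither player can strictly improve; the profile is a Nash equilibrium.

Neither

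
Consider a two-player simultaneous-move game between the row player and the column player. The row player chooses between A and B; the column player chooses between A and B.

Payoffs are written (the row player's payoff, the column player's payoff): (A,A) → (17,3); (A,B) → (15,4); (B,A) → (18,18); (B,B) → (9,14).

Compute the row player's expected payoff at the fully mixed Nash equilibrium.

117/7

First find q, the probability the column player plays A, from the row player's indifference between A and B: 17q + 15(1−q) = 18q + 9(1−q), giving q = 6/7.
Since the row player is indifferent in equilibrium, the row player's expected payoff equals the payoff from either row against (6/7, 1/7). Using A: 17(6/7) + 15(1/7) = 117/7.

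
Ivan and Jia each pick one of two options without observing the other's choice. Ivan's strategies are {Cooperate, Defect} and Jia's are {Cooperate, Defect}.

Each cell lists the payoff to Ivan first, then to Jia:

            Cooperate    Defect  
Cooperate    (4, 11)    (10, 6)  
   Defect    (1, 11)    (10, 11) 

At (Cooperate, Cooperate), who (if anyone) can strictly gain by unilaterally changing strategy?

Ivan at (Cooperate, Cooperate) earns 4; deviating to Defect yields 1 — not better.
Jia earns 11; deviating to Defect yields 6 — not better.
Neither player can strictly improve; the profile is a Nash equilibrium.

Neither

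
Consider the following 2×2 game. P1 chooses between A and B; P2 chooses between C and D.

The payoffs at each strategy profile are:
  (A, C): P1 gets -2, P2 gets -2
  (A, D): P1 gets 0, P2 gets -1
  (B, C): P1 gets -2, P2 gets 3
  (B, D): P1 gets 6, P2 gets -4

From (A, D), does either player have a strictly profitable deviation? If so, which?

P1 at (A, D) earns 0; deviating to B yields 6 — a strict improvement.
P2 earns -1; deviating to C yields -2 — not better.
Only P1 has a strictly profitable deviation.

P1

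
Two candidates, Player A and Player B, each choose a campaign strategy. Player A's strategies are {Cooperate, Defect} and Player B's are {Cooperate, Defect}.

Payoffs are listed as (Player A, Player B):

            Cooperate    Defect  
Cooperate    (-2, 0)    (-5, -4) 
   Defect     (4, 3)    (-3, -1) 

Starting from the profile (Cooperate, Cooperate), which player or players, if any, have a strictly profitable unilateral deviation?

Player A

Player A at (Cooperate, Cooperate) earns -2; deviating to Defect yields 4 — a strict improvement.
Player B earns 0; deviating to Defect yields -4 — not better.
Only Player A has a strictly profitable deviation.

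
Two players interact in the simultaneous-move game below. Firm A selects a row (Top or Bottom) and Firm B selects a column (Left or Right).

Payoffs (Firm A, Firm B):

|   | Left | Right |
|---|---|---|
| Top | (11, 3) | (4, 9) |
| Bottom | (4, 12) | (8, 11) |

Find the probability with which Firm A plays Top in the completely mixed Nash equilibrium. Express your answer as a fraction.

1/7

Let r be the probability that Firm A plays Top. In a completely mixed equilibrium, Firm B must be indifferent between Left and Right.
Firm B's expected payoff from Left is 3r + 12(1−r); from Right it is 9r + 11(1−r).
Setting these equal: −9r + 12 = −2r + 11, so r = 1/7.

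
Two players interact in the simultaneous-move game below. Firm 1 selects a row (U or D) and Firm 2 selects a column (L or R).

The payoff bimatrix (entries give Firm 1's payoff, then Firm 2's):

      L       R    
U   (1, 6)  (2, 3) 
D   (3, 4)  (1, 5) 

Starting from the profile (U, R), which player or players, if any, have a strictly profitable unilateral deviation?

Firm 2

Firm 1 at (U, R) earns 2; deviating to D yields 1 — not better.
Firm 2 earns 3; deviating to L yields 6 — a strict improvement.
Only Firm 2 has a strictly profitable deviation.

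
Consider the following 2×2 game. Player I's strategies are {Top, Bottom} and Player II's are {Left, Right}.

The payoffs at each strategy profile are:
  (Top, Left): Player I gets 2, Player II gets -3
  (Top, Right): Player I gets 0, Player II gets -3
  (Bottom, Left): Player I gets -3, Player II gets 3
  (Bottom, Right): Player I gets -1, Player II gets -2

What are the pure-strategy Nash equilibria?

(Top, Left): Player I gets 2 ≥ -3 from Bottom, and Player II gets -3 ≥ -3 from Right — Nash equilibrium.
(Top, Right): Player I gets 0 ≥ -1 from Bottom, and Player II gets -3 ≥ -3 from Left — Nash equilibrium.
(Bottom, Left): Player I prefers Top (2 > -3) — not an equilibrium.
(Bottom, Right): Player I prefers Top (0 > -1); Player II prefers Left (3 > -2) — not an equilibrium.

(Top, Left) and (Top, Right)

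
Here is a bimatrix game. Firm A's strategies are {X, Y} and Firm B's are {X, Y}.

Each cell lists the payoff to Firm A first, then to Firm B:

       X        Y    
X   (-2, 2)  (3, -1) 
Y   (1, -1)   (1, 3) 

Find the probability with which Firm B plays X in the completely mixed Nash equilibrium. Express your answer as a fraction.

Let y be the probability that Firm B plays X. In a completely mixed equilibrium, Firm A must be indifferent between X and Y.
Firm A's expected payoff from X is −2y + 3(1−y); from Y it is y + (1−y).
Setting these equal: −5y + 3 = 1, so y = 2/5.

2/5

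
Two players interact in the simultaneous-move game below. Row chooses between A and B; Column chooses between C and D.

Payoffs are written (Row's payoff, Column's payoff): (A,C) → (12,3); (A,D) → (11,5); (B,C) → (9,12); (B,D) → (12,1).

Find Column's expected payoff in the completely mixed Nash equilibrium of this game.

57/13

First find p, the probability Row plays A, from Column's indifference between C and D: 3p + 12(1−p) = 5p + (1−p), giving p = 11/13.
Since Column is indifferent in equilibrium, Column's expected payoff equals the payoff from either column against (11/13, 2/13). Using C: 3(11/13) + 12(2/13) = 57/13.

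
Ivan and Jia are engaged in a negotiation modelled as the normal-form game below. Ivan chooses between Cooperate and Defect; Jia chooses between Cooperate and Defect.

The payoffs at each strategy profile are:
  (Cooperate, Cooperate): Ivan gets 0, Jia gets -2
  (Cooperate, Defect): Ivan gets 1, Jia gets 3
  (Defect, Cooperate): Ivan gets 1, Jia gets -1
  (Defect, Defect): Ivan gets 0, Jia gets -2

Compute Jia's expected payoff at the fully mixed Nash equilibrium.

First find x, the probability Ivan plays Cooperate, from Jia's indifference between Cooperate and Defect: −2x − (1−x) = 3x − 2(1−x), giving x = 1/6.
Since Jia is indifferent in equilibrium, Jia's expected payoff equals the payoff from either column against (1/6, 5/6). Using Cooperate: −2(1/6) − (5/6) = -7/6.

-7/6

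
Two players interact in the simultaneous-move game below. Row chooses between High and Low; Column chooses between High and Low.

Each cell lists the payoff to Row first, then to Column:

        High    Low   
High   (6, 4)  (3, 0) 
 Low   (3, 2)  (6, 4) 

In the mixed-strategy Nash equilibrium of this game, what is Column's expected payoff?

First find x, the probability Row plays High, from Column's indifference between High and Low: 4x + 2(1−x) = 4(1−x), giving x = 1/3.
Since Column is indifferent in equilibrium, Column's expected payoff equals the payoff from either column against (1/3, 2/3). Using High: 4(1/3) + 2(2/3) = 8/3.

8/3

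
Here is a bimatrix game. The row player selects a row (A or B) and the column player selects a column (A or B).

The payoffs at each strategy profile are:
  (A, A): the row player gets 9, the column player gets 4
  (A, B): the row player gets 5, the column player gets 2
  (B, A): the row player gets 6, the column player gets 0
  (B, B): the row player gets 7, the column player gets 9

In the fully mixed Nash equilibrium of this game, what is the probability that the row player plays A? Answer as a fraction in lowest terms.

Let r be the probability that the row player plays A. In a completely mixed equilibrium, the column player must be indifferent between A and B.
The column player's expected payoff from A is 4r; from B it is 2r + 9(1−r).
Setting these equal: 4r = −7r + 9, so r = 9/11.

9/11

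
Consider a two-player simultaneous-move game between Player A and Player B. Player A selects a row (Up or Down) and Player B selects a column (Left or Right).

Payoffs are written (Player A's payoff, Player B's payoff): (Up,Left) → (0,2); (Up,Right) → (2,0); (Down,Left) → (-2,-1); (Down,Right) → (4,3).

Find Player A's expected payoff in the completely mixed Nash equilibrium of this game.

First find q, the probability Player B plays Left, from Player A's indifference between Up and Down: 2(1−q) = −2q + 4(1−q), giving q = 1/2.
Since Player A is indifferent in equilibrium, Player A's expected payoff equals the payoff from either row against (1/2, 1/2). Using Up: 2(1/2) = 1.

1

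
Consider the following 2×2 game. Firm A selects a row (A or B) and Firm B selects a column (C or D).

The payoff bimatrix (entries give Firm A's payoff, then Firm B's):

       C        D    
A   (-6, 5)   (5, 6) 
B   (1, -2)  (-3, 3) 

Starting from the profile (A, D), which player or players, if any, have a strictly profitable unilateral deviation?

Neither

Firm A at (A, D) earns 5; deviating to B yields -3 — not better.
Firm B earns 6; deviating to C yields 5 — not better.
Neither player can strictly improve; the profile is a Nash equilibrium.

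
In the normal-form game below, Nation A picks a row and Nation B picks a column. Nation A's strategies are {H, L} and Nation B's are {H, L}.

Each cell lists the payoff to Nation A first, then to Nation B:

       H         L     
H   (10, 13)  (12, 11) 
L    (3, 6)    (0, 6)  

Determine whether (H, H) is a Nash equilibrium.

At (H, H), Nation A earns 10; switching to L would give 3, so Nation A has no profitable deviation.
Nation B earns 13; switching to L would give 11, so Nation B has no profitable deviation.
Neither player can gain by a unilateral deviation, so this profile is a Nash equilibrium.

Yes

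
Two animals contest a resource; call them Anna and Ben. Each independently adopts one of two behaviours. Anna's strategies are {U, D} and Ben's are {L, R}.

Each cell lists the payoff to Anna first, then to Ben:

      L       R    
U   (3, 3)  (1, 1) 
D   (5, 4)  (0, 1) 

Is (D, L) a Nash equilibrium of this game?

Yes

At (D, L), Anna earns 5; switching to U would give 3, so Anna has no profitable deviation.
Ben earns 4; switching to R would give 1, so Ben has no profitable deviation.
Neither player can gain by a unilateral deviation, so this profile is a Nash equilibrium.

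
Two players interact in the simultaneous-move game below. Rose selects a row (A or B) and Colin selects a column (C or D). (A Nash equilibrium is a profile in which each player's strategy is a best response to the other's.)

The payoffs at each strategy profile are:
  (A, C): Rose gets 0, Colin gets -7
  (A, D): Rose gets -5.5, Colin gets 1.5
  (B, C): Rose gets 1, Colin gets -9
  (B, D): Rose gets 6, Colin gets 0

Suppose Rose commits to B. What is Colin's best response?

Against B, Colin earns -9 from C and 0 from D.
So D is the best response.

D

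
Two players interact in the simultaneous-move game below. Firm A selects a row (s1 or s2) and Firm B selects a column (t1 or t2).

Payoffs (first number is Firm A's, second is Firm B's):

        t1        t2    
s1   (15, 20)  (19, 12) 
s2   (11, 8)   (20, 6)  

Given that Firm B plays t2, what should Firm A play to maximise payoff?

s2

Against t2, Firm A earns 19 from s1 and 20 from s2.
So s2 is the best response.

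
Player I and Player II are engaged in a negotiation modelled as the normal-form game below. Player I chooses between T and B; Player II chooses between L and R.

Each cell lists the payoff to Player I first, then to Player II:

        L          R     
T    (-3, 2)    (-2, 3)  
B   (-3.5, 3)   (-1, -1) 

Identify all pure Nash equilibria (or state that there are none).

none

(T, L): Player II prefers R (3 > 2) — not an equilibrium.
(T, R): Player I prefers B (-1 > -2) — not an equilibrium.
(B, L): Player I prefers T (-3 > -3.5) — not an equilibrium.
(B, R): Player II prefers L (3 > -1) — not an equilibrium.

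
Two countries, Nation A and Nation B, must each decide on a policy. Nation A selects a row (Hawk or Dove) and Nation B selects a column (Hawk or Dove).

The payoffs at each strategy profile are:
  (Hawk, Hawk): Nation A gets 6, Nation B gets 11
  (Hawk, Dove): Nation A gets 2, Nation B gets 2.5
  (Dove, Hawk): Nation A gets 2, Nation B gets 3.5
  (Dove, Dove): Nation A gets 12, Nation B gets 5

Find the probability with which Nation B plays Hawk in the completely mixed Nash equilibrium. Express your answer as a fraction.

Let y be the probability that Nation B plays Hawk. In a completely mixed equilibrium, Nation A must be indifferent between Hawk and Dove.
Nation A's expected payoff from Hawk is 6y + 2(1−y); from Dove it is 2y + 12(1−y).
Setting these equal: 4y + 2 = −10y + 12, so y = 5/7.

5/7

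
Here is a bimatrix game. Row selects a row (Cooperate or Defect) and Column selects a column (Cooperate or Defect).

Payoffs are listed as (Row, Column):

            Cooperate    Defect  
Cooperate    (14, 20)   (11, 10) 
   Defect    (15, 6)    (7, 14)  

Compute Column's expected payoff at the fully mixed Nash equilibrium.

110/9

First find x, the probability Row plays Cooperate, from Column's indifference between Cooperate and Defect: 20x + 6(1−x) = 10x + 14(1−x), giving x = 4/9.
Since Column is indifferent in equilibrium, Column's expected payoff equals the payoff from either column against (4/9, 5/9). Using Cooperate: 20(4/9) + 6(5/9) = 110/9.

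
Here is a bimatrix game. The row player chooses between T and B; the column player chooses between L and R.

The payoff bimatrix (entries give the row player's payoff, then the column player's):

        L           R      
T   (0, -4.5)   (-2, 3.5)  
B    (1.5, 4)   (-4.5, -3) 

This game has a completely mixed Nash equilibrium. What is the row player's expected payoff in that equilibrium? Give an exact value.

-3/4

First find y, the probability the column player plays L, from the row player's indifference between T and B: −2(1−y) = 1.5y − 4.5(1−y), giving y = 5/8.
Since the row player is indifferent in equilibrium, the row player's expected payoff equals the payoff from either row against (5/8, 3/8). Using T: −2(3/8) = -3/4.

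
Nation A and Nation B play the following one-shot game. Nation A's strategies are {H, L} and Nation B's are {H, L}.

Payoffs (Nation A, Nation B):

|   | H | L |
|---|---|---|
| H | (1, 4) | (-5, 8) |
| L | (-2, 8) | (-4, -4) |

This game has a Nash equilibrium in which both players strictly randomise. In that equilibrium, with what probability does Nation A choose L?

Let x be the probability that Nation A plays H. In a completely mixed equilibrium, Nation B must be indifferent between H and L.
Nation B's expected payoff from H is 4x + 8(1−x); from L it is 8x − 4(1−x).
Setting these equal: −4x + 8 = 12x − 4, so x = 3/4.
Therefore Nation A plays L with probability 1 − 3/4 = 1/4.

1/4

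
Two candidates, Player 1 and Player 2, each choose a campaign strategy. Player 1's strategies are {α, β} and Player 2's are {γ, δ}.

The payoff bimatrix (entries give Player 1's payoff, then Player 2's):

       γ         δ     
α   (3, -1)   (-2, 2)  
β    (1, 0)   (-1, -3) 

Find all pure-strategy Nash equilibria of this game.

(α, γ): Player 2 prefers δ (2 > -1) — not an equilibrium.
(α, δ): Player 1 prefers β (-1 > -2) — not an equilibrium.
(β, γ): Player 1 prefers α (3 > 1) — not an equilibrium.
(β, δ): Player 2 prefers γ (0 > -3) — not an equilibrium.

none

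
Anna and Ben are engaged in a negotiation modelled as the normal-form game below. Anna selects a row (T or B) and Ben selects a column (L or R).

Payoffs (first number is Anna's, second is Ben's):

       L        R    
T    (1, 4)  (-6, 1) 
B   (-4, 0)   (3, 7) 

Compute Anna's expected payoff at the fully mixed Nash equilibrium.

First find q, the probability Ben plays L, from Anna's indifference between T and B: q − 6(1−q) = −4q + 3(1−q), giving q = 9/14.
Since Anna is indifferent in equilibrium, Anna's expected payoff equals the payoff from either row against (9/14, 5/14). Using T: (9/14) − 6(5/14) = -3/2.

-3/2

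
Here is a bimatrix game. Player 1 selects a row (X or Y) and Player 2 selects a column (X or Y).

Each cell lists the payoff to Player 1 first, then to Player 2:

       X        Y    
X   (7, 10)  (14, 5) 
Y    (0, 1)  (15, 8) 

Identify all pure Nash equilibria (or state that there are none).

(X, X) and (Y, Y)

(X, X): Player 1 gets 7 ≥ 0 from Y, and Player 2 gets 10 ≥ 5 from Y — Nash equilibrium.
(X, Y): Player 1 prefers Y (15 > 14); Player 2 prefers X (10 > 5) — not an equilibrium.
(Y, X): Player 1 prefers X (7 > 0); Player 2 prefers Y (8 > 1) — not an equilibrium.
(Y, Y): Player 1 gets 15 ≥ 14 from X, and Player 2 gets 8 ≥ 1 from X — Nash equilibrium.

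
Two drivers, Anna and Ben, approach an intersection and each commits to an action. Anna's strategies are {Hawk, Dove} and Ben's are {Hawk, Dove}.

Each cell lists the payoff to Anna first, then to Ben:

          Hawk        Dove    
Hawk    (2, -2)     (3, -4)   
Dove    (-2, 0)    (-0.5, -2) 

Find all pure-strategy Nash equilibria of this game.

(Hawk, Hawk)

(Hawk, Hawk): Anna gets 2 ≥ -2 from Dove, and Ben gets -2 ≥ -4 from Dove — Nash equilibrium.
(Hawk, Dove): Ben prefers Hawk (-2 > -4) — not an equilibrium.
(Dove, Hawk): Anna prefers Hawk (2 > -2) — not an equilibrium.
(Dove, Dove): Anna prefers Hawk (3 > -0.5); Ben prefers Hawk (0 > -2) — not an equilibrium.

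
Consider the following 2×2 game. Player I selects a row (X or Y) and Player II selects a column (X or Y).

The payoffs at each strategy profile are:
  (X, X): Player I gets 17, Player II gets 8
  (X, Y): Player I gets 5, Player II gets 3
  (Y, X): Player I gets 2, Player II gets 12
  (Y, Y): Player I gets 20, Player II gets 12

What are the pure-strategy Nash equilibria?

(X, X): Player I gets 17 ≥ 2 from Y, and Player II gets 8 ≥ 3 from Y — Nash equilibrium.
(X, Y): Player I prefers Y (20 > 5); Player II prefers X (8 > 3) — not an equilibrium.
(Y, X): Player I prefers X (17 > 2) — not an equilibrium.
(Y, Y): Player I gets 20 ≥ 5 from X, and Player II gets 12 ≥ 12 from X — Nash equilibrium.

(X, X) and (Y, Y)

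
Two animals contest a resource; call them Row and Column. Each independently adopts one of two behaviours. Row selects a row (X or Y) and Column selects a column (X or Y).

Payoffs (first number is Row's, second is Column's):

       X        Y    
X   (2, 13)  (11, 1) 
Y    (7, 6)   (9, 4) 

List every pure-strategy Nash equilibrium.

(Y, X)

(X, X): Row prefers Y (7 > 2) — not an equilibrium.
(X, Y): Column prefers X (13 > 1) — not an equilibrium.
(Y, X): Row gets 7 ≥ 2 from X, and Column gets 6 ≥ 4 from Y — Nash equilibrium.
(Y, Y): Row prefers X (11 > 9); Column prefers X (6 > 4) — not an equilibrium.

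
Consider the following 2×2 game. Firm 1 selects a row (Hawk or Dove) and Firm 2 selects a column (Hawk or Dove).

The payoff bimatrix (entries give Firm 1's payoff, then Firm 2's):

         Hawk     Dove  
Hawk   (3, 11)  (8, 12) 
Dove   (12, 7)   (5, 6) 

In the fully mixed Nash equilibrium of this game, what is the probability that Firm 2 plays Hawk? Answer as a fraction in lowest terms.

Let y be the probability that Firm 2 plays Hawk. In a completely mixed equilibrium, Firm 1 must be indifferent between Hawk and Dove.
Firm 1's expected payoff from Hawk is 3y + 8(1−y); from Dove it is 12y + 5(1−y).
Setting these equal: −5y + 8 = 7y + 5, so y = 1/4.

1/4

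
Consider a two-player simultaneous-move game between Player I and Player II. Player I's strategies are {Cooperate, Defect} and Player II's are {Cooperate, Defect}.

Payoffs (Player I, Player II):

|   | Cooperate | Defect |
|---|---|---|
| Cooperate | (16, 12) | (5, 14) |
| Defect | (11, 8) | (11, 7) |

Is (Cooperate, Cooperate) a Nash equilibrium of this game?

No

At (Cooperate, Cooperate), Player I earns 16; switching to Defect would give 11, so Player I has no profitable deviation.
Player II earns 12; switching to Defect would give 14, so Player II would deviate.
Since at least one player can profitably deviate, this is not a Nash equilibrium.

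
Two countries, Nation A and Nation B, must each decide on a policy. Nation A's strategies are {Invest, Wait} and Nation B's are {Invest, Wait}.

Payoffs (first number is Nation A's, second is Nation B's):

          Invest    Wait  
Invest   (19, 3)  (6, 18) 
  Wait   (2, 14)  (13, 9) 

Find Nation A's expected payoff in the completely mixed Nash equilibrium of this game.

First find q, the probability Nation B plays Invest, from Nation A's indifference between Invest and Wait: 19q + 6(1−q) = 2q + 13(1−q), giving q = 7/24.
Since Nation A is indifferent in equilibrium, Nation A's expected payoff equals the payoff from either row against (7/24, 17/24). Using Invest: 19(7/24) + 6(17/24) = 235/24.

235/24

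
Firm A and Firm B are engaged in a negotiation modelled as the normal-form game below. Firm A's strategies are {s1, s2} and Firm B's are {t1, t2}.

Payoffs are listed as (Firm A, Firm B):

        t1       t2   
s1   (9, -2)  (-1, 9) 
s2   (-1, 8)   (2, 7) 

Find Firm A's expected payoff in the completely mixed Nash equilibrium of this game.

17/13

First find y, the probability Firm B plays t1, from Firm A's indifference between s1 and s2: 9y − (1−y) = −y + 2(1−y), giving y = 3/13.
Since Firm A is indifferent in equilibrium, Firm A's expected payoff equals the payoff from either row against (3/13, 10/13). Using s1: 9(3/13) − (10/13) = 17/13.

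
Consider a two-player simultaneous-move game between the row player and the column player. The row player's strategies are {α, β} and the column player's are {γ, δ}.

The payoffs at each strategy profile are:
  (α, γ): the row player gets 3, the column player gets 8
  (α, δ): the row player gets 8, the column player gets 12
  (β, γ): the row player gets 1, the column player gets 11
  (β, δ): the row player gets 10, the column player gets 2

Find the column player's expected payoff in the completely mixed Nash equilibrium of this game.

First find p, the probability the row player plays α, from the column player's indifference between γ and δ: 8p + 11(1−p) = 12p + 2(1−p), giving p = 9/13.
Since the column player is indifferent in equilibrium, the column player's expected payoff equals the payoff from either column against (9/13, 4/13). Using γ: 8(9/13) + 11(4/13) = 116/13.

116/13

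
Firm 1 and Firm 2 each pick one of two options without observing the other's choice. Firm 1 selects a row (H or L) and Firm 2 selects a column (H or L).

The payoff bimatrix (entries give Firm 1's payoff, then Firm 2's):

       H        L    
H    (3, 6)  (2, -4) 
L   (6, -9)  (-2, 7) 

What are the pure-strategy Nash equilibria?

(H, H): Firm 1 prefers L (6 > 3) — not an equilibrium.
(H, L): Firm 2 prefers H (6 > -4) — not an equilibrium.
(L, H): Firm 2 prefers L (7 > -9) — not an equilibrium.
(L, L): Firm 1 prefers H (2 > -2) — not an equilibrium.

none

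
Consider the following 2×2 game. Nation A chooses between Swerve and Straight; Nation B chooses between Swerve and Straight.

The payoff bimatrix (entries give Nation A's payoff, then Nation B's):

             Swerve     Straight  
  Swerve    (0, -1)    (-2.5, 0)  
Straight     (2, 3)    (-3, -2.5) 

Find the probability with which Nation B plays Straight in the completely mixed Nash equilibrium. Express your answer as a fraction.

4/5

Let q be the probability that Nation B plays Swerve. In a completely mixed equilibrium, Nation A must be indifferent between Swerve and Straight.
Nation A's expected payoff from Swerve is −2.5(1−q); from Straight it is 2q − 3(1−q).
Setting these equal: 2.5q − 2.5 = 5q − 3, so q = 1/5.
Therefore Nation B plays Straight with probability 1 − 1/5 = 4/5.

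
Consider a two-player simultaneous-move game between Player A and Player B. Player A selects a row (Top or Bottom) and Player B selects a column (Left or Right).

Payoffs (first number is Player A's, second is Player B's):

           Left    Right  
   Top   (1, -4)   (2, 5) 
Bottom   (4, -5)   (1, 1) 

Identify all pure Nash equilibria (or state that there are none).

(Top, Right)

(Top, Left): Player A prefers Bottom (4 > 1); Player B prefers Right (5 > -4) — not an equilibrium.
(Top, Right): Player A gets 2 ≥ 1 from Bottom, and Player B gets 5 ≥ -4 from Left — Nash equilibrium.
(Bottom, Left): Player B prefers Right (1 > -5) — not an equilibrium.
(Bottom, Right): Player A prefers Top (2 > 1) — not an equilibrium.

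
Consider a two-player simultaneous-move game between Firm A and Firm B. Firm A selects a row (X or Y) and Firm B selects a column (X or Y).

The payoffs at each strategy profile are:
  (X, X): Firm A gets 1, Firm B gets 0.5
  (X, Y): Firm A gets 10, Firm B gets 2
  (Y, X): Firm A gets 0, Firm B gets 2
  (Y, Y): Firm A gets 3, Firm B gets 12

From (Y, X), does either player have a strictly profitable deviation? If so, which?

Both

Firm A at (Y, X) earns 0; deviating to X yields 1 — a strict improvement.
Firm B earns 2; deviating to Y yields 12 — a strict improvement.
Both Firm A and Firm B have strictly profitable deviations.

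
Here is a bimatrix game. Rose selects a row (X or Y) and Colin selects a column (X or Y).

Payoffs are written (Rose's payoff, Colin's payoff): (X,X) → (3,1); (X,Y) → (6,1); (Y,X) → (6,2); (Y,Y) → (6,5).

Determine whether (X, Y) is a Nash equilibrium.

At (X, Y), Rose earns 6; switching to Y would give 6, so Rose has no profitable deviation.
Colin earns 1; switching to X would give 1, so Colin has no profitable deviation.
Neither player can gain by a unilateral deviation, so this profile is a Nash equilibrium.

Yes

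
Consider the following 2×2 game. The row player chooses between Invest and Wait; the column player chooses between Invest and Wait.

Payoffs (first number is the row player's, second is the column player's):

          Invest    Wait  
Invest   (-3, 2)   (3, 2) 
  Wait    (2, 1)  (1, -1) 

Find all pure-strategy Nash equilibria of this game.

(Invest, Wait) and (Wait, Invest)

(Invest, Invest): the row player prefers Wait (2 > -3) — not an equilibrium.
(Invest, Wait): the row player gets 3 ≥ 1 from Wait, and the column player gets 2 ≥ 2 from Invest — Nash equilibrium.
(Wait, Invest): the row player gets 2 ≥ -3 from Invest, and the column player gets 1 ≥ -1 from Wait — Nash equilibrium.
(Wait, Wait): the row player prefers Invest (3 > 1); the column player prefers Invest (1 > -1) — not an equilibrium.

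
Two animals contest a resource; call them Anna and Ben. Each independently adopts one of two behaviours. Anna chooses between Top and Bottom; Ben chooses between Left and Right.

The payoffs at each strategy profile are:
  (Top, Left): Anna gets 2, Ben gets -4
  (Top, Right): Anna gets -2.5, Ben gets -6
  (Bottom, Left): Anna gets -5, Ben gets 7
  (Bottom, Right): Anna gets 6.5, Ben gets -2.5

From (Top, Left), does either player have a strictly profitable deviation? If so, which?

Neither

Anna at (Top, Left) earns 2; deviating to Bottom yields -5 — not better.
Ben earns -4; deviating to Right yields -6 — not better.
Neither player can strictly improve; the profile is a Nash equilibrium.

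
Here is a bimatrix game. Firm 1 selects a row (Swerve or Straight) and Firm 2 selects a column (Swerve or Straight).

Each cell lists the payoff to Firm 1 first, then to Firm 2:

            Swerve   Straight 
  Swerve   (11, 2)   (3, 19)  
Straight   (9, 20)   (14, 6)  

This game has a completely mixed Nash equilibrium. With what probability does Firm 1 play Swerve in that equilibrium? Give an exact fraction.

Let r be the probability that Firm 1 plays Swerve. In a completely mixed equilibrium, Firm 2 must be indifferent between Swerve and Straight.
Firm 2's expected payoff from Swerve is 2r + 20(1−r); from Straight it is 19r + 6(1−r).
Setting these equal: −18r + 20 = 13r + 6, so r = 14/31.

14/31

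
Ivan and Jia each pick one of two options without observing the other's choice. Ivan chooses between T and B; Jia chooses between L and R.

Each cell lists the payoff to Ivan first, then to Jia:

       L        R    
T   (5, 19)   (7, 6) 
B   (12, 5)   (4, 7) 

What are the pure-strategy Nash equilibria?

(T, L): Ivan prefers B (12 > 5) — not an equilibrium.
(T, R): Jia prefers L (19 > 6) — not an equilibrium.
(B, L): Jia prefers R (7 > 5) — not an equilibrium.
(B, R): Ivan prefers T (7 > 4) — not an equilibrium.

none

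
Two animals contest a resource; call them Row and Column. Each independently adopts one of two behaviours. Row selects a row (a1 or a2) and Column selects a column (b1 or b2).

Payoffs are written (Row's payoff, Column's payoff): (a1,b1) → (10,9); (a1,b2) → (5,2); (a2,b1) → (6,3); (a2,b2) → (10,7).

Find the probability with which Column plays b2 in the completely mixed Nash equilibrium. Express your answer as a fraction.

Let y be the probability that Column plays b1. In a completely mixed equilibrium, Row must be indifferent between a1 and a2.
Row's expected payoff from a1 is 10y + 5(1−y); from a2 it is 6y + 10(1−y).
Setting these equal: 5y + 5 = −4y + 10, so y = 5/9.
Therefore Column plays b2 with probability 1 − 5/9 = 4/9.

4/9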